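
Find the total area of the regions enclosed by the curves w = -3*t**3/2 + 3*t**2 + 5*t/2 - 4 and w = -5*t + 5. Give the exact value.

Set the curves equal: -3*t**3/2 + 3*t**2 + 5*t/2 - 4 = -5*t + 5, so -3*t**3/2 + 3*t**2 + 15*t/2 - 9 = 0, which factors as -3*(t - 3)*(t - 1)*(t + 2)/2 = 0. The curves meet at t = -2, 1, 3.
On [-2, 1], w = -5*t + 5 is on top; that piece has area ∫[-2,1] (-(-3*t**3/2 + 3*t**2 + 15*t/2 - 9)) dt = 189/8.
On [1, 3], w = -3*t**3/2 + 3*t**2 + 5*t/2 - 4 is on top; that piece has area ∫[1,3] (-3*t**3/2 + 3*t**2 + 15*t/2 - 9) dt = 8.
Total enclosed area = 189/8 + 8 = 253/8.

253/8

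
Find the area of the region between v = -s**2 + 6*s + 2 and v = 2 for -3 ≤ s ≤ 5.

208/3

The difference (-s**2 + 6*s + 2) - (2) = -s**2 + 6*s changes sign at s = 0 inside [-3, 5], so split the integral there.
∫[-3,0] (-s**2 + 6*s) ds = -36; the area of that piece is 36.
∫[0,5] (-s**2 + 6*s) ds = 100/3.
Total area = 36 + 100/3 = 208/3.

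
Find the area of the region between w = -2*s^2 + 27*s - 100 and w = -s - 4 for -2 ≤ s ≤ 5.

On [-2, 5], (-2*s^2 + 27*s - 100) - (-s - 4) = -2*s^2 + 28*s - 96 is ≤ 0 throughout, so the area is a single integral of |-2*s^2 + 28*s - 96|.
∫[-2,5] (-2*s^2 + 28*s - 96) ds = -1400/3; the area of that piece is 1400/3.

1400/3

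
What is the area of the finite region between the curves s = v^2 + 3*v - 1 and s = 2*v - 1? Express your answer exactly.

1/6

Both boundary curves give s as a function of v, so integrate with respect to v. Setting them equal: v^2 + v = 0, i.e. v*(v + 1) = 0, so they meet at v = -1, 0.
For v in [-1, 0], s = v^2 + 3*v - 1 is on the left; area = ∫[-1,0] (-(v^2 + v)) dv = 1/6.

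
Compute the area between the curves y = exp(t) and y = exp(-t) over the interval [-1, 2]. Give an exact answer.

-4 + exp(-2) + exp(-1) + exp(1) + exp(2)

The difference (exp(t)) - (exp(-t)) = exp(t) - exp(-t) changes sign at t = 0 inside [-1, 2], so split the integral there.
∫[-1,0] (exp(t) - exp(-t)) dt = -exp(1) - exp(-1) + 2; the area of that piece is -2 + exp(-1) + exp(1).
∫[0,2] (exp(t) - exp(-t)) dt = -2 + exp(-2) + exp(2).
Total area = (-2 + exp(-1) + exp(1)) + (-2 + exp(-2) + exp(2)) = -4 + exp(-2) + exp(-1) + exp(1) + exp(2).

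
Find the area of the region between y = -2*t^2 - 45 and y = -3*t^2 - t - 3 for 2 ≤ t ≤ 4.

On [2, 4], (-2*t^2 - 45) - (-3*t^2 - t - 3) = t^2 + t - 42 is ≤ 0 throughout, so the area is a single integral of |t^2 + t - 42|.
∫[2,4] (t^2 + t - 42) dt = -178/3; the area of that piece is 178/3.

178/3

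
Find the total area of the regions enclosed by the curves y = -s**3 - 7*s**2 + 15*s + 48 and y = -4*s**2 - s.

517/2

Set the curves equal: -s**3 - 7*s**2 + 15*s + 48 = -4*s**2 - s, so -s**3 - 3*s**2 + 16*s + 48 = 0, which factors as -(s - 4)*(s + 3)*(s + 4) = 0. The curves meet at s = -4, -3, 4.
On [-4, -3], y = -4*s**2 - s is on top; that piece has area ∫[-4,-3] (-(-s**3 - 3*s**2 + 16*s + 48)) ds = 5/4.
On [-3, 4], y = -s**3 - 7*s**2 + 15*s + 48 is on top; that piece has area ∫[-3,4] (-s**3 - 3*s**2 + 16*s + 48) ds = 1029/4.
Total enclosed area = 5/4 + 1029/4 = 517/2.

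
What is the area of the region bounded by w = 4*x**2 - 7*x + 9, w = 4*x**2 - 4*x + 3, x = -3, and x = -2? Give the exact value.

27/2

On [-3, -2], (4*x**2 - 7*x + 9) - (4*x**2 - 4*x + 3) = -3*x + 6 is ≥ 0 throughout, so the area is a single integral of |-3*x + 6|.
∫[-3,-2] (-3*x + 6) dx = 27/2.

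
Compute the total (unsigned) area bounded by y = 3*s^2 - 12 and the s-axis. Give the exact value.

The curve meets the s-axis where 3*s^2 - 12 = 0, i.e. 3*(s - 2)*(s + 2) = 0, at s = -2, 2.
On [-2, 2] the curve lies below the axis; ∫[-2,2] (3*s^2 - 12) ds = -32, giving area 32.

32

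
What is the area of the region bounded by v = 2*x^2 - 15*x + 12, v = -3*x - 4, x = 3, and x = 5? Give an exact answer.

The difference (2*x^2 - 15*x + 12) - (-3*x - 4) = 2*x^2 - 12*x + 16 changes sign at x = 4 inside [3, 5], so split the integral there.
∫[3,4] (2*x^2 - 12*x + 16) dx = -4/3; the area of that piece is 4/3.
∫[4,5] (2*x^2 - 12*x + 16) dx = 8/3.
Total area = 4/3 + 8/3 = 4.

4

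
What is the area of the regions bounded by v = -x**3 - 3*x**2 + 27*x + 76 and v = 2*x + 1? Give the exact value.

524

Set the curves equal: -x**3 - 3*x**2 + 27*x + 76 = 2*x + 1, so -x**3 - 3*x**2 + 25*x + 75 = 0, which factors as -(x - 5)*(x + 3)*(x + 5) = 0. The curves meet at x = -5, -3, 5.
On [-5, -3], v = 2*x + 1 is on top; that piece has area ∫[-5,-3] (-(-x**3 - 3*x**2 + 25*x + 75)) dx = 12.
On [-3, 5], v = -x**3 - 3*x**2 + 27*x + 76 is on top; that piece has area ∫[-3,5] (-x**3 - 3*x**2 + 25*x + 75) dx = 512.
Total enclosed area = 12 + 512 = 524.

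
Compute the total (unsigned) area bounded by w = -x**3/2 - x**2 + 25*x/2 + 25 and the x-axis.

2459/12

The curve meets the x-axis where -x**3/2 - x**2 + 25*x/2 + 25 = 0, i.e. -(x - 5)*(x + 2)*(x + 5)/2 = 0, at x = -5, -2, 5.
On [-5, -2] the curve lies below the axis; ∫[-5,-2] (-x**3/2 - x**2 + 25*x/2 + 25) dx = -153/8, giving area 153/8.
On [-2, 5] the curve lies above the axis; ∫[-2,5] (-x**3/2 - x**2 + 25*x/2 + 25) dx = 4459/24, giving area 4459/24.
Total area = 153/8 + 4459/24 = 2459/12.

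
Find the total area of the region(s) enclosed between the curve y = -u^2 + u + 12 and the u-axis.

343/6

The curve meets the u-axis where -u^2 + u + 12 = 0, i.e. -(u - 4)*(u + 3) = 0, at u = -3, 4.
On [-3, 4] the curve lies above the axis; ∫[-3,4] (-u^2 + u + 12) du = 343/6, giving area 343/6.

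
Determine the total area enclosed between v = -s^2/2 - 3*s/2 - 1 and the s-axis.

1/12

The curve meets the s-axis where -s^2/2 - 3*s/2 - 1 = 0, i.e. -(s + 1)*(s + 2)/2 = 0, at s = -2, -1.
On [-2, -1] the curve lies above the axis; ∫[-2,-1] (-s^2/2 - 3*s/2 - 1) ds = 1/12, giving area 1/12.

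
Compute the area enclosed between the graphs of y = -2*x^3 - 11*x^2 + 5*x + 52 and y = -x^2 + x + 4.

Set the curves equal: -2*x^3 - 11*x^2 + 5*x + 52 = -x^2 + x + 4, so -2*x^3 - 10*x^2 + 4*x + 48 = 0, which factors as -2*(x - 2)*(x + 3)*(x + 4) = 0. The curves meet at x = -4, -3, 2.
On [-4, -3], y = -x^2 + x + 4 is on top; that piece has area ∫[-4,-3] (-(-2*x^3 - 10*x^2 + 4*x + 48)) dx = 11/6.
On [-3, 2], y = -2*x^3 - 11*x^2 + 5*x + 52 is on top; that piece has area ∫[-3,2] (-2*x^3 - 10*x^2 + 4*x + 48) dx = 875/6.
Total enclosed area = 11/6 + 875/6 = 443/3.

443/3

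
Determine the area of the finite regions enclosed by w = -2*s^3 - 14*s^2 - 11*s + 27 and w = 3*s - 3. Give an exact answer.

Set the curves equal: -2*s^3 - 14*s^2 - 11*s + 27 = 3*s - 3, so -2*s^3 - 14*s^2 - 14*s + 30 = 0, which factors as -2*(s - 1)*(s + 3)*(s + 5) = 0. The curves meet at s = -5, -3, 1.
On [-5, -3], w = 3*s - 3 is on top; that piece has area ∫[-5,-3] (-(-2*s^3 - 14*s^2 - 14*s + 30)) ds = 40/3.
On [-3, 1], w = -2*s^3 - 14*s^2 - 11*s + 27 is on top; that piece has area ∫[-3,1] (-2*s^3 - 14*s^2 - 14*s + 30) ds = 256/3.
Total enclosed area = 40/3 + 256/3 = 296/3.

296/3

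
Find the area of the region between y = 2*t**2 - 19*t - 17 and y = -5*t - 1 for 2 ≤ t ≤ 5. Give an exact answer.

On [2, 5], (2*t**2 - 19*t - 17) - (-5*t - 1) = 2*t**2 - 14*t - 16 is ≤ 0 throughout, so the area is a single integral of |2*t**2 - 14*t - 16|.
∫[2,5] (2*t**2 - 14*t - 16) dt = -117; the area of that piece is 117.

117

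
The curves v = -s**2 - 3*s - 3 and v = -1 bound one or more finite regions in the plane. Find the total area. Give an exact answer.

1/6

Set the curves equal: -s**2 - 3*s - 3 = -1, so -s**2 - 3*s - 2 = 0, which factors as -(s + 1)*(s + 2) = 0. The curves meet at s = -2, -1.
On [-2, -1], v = -s**2 - 3*s - 3 is on top; that piece has area ∫[-2,-1] (-s**2 - 3*s - 2) ds = 1/6.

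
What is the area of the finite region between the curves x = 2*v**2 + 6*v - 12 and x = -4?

125/3

Both boundary curves give x as a function of v, so integrate with respect to v. Setting them equal: 2*v**2 + 6*v - 8 = 0, i.e. 2*(v - 1)*(v + 4) = 0, so they meet at v = -4, 1.
For v in [-4, 1], x = 2*v**2 + 6*v - 12 is on the left; area = ∫[-4,1] (-(2*v**2 + 6*v - 8)) dv = 125/3.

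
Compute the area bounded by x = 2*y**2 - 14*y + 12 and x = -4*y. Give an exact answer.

1/3

Both boundary curves give x as a function of y, so integrate with respect to y. Setting them equal: 2*y**2 - 10*y + 12 = 0, i.e. 2*(y - 3)*(y - 2) = 0, so they meet at y = 2, 3.
For y in [2, 3], x = 2*y**2 - 14*y + 12 is on the left; area = ∫[2,3] (-(2*y**2 - 10*y + 12)) dy = 1/3.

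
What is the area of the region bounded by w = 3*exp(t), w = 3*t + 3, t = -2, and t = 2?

-12 - 3*exp(-2) + 3*exp(2)

On [-2, 2], (3*exp(t)) - (3*t + 3) = -3*t + 3*exp(t) - 3 is ≥ 0 throughout, so the area is a single integral of |-3*t + 3*exp(t) - 3|.
∫[-2,2] (-3*t + 3*exp(t) - 3) dt = -12 - 3*exp(-2) + 3*exp(2).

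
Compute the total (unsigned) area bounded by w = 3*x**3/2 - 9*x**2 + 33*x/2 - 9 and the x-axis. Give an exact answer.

3/4

The curve meets the x-axis where 3*x**3/2 - 9*x**2 + 33*x/2 - 9 = 0, i.e. 3*(x - 3)*(x - 2)*(x - 1)/2 = 0, at x = 1, 2, 3.
On [1, 2] the curve lies above the axis; ∫[1,2] (3*x**3/2 - 9*x**2 + 33*x/2 - 9) dx = 3/8, giving area 3/8.
On [2, 3] the curve lies below the axis; ∫[2,3] (3*x**3/2 - 9*x**2 + 33*x/2 - 9) dx = -3/8, giving area 3/8.
Total area = 3/8 + 3/8 = 3/4.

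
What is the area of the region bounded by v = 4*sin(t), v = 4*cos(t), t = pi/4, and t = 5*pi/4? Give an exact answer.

On [pi/4, 5*pi/4], (4*sin(t)) - (4*cos(t)) = 4*sin(t) - 4*cos(t) is ≥ 0 throughout, so the area is a single integral of |4*sin(t) - 4*cos(t)|.
∫[pi/4,5*pi/4] (4*sin(t) - 4*cos(t)) dt = 8*sqrt(2).

8*sqrt(2)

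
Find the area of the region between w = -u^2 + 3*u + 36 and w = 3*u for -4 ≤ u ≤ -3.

On [-4, -3], (-u^2 + 3*u + 36) - (3*u) = -u^2 + 36 is ≥ 0 throughout, so the area is a single integral of |-u^2 + 36|.
∫[-4,-3] (-u^2 + 36) du = 71/3.

71/3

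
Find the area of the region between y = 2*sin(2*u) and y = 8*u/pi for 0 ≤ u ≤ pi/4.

1 - pi/4

On [0, pi/4], (2*sin(2*u)) - (8*u/pi) = -8*u/pi + 2*sin(2*u) is ≥ 0 throughout, so the area is a single integral of |-8*u/pi + 2*sin(2*u)|.
∫[0,pi/4] (-8*u/pi + 2*sin(2*u)) du = 1 - pi/4.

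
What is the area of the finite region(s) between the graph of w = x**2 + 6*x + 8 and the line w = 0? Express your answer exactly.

The curve meets the x-axis where x**2 + 6*x + 8 = 0, i.e. (x + 2)*(x + 4) = 0, at x = -4, -2.
On [-4, -2] the curve lies below the axis; ∫[-4,-2] (x**2 + 6*x + 8) dx = -4/3, giving area 4/3.

4/3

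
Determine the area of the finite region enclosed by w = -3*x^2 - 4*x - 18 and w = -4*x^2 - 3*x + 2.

Set the curves equal: -3*x^2 - 4*x - 18 = -4*x^2 - 3*x + 2, so x^2 - x - 20 = 0, which factors as (x - 5)*(x + 4) = 0. The curves meet at x = -4, 5.
On [-4, 5], w = -4*x^2 - 3*x + 2 is on top; that piece has area ∫[-4,5] (-(x^2 - x - 20)) dx = 243/2.

243/2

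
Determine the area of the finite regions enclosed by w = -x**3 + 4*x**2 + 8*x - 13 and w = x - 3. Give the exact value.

937/12

Set the curves equal: -x**3 + 4*x**2 + 8*x - 13 = x - 3, so -x**3 + 4*x**2 + 7*x - 10 = 0, which factors as -(x - 5)*(x - 1)*(x + 2) = 0. The curves meet at x = -2, 1, 5.
On [-2, 1], w = x - 3 is on top; that piece has area ∫[-2,1] (-(-x**3 + 4*x**2 + 7*x - 10)) dx = 99/4.
On [1, 5], w = -x**3 + 4*x**2 + 8*x - 13 is on top; that piece has area ∫[1,5] (-x**3 + 4*x**2 + 7*x - 10) dx = 160/3.
Total enclosed area = 99/4 + 160/3 = 937/12.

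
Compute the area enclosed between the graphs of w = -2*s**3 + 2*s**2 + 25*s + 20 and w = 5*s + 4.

Set the curves equal: -2*s**3 + 2*s**2 + 25*s + 20 = 5*s + 4, so -2*s**3 + 2*s**2 + 20*s + 16 = 0, which factors as -2*(s - 4)*(s + 1)*(s + 2) = 0. The curves meet at s = -2, -1, 4.
On [-2, -1], w = 5*s + 4 is on top; that piece has area ∫[-2,-1] (-(-2*s**3 + 2*s**2 + 20*s + 16)) ds = 11/6.
On [-1, 4], w = -2*s**3 + 2*s**2 + 25*s + 20 is on top; that piece has area ∫[-1,4] (-2*s**3 + 2*s**2 + 20*s + 16) ds = 875/6.
Total enclosed area = 11/6 + 875/6 = 443/3.

443/3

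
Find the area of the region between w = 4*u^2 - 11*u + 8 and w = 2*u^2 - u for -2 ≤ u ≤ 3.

155/3

The difference (4*u^2 - 11*u + 8) - (2*u^2 - u) = 2*u^2 - 10*u + 8 changes sign at u = 1 inside [-2, 3], so split the integral there.
∫[-2,1] (2*u^2 - 10*u + 8) du = 45.
∫[1,3] (2*u^2 - 10*u + 8) du = -20/3; the area of that piece is 20/3.
Total area = 45 + 20/3 = 155/3.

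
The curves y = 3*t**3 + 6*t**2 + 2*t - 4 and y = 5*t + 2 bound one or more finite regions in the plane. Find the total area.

37/4

Set the curves equal: 3*t**3 + 6*t**2 + 2*t - 4 = 5*t + 2, so 3*t**3 + 6*t**2 - 3*t - 6 = 0, which factors as 3*(t - 1)*(t + 1)*(t + 2) = 0. The curves meet at t = -2, -1, 1.
On [-2, -1], y = 3*t**3 + 6*t**2 + 2*t - 4 is on top; that piece has area ∫[-2,-1] (3*t**3 + 6*t**2 - 3*t - 6) dt = 5/4.
On [-1, 1], y = 5*t + 2 is on top; that piece has area ∫[-1,1] (-(3*t**3 + 6*t**2 - 3*t - 6)) dt = 8.
Total enclosed area = 5/4 + 8 = 37/4.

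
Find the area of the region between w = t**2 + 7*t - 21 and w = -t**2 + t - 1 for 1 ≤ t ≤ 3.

The difference (t**2 + 7*t - 21) - (-t**2 + t - 1) = 2*t**2 + 6*t - 20 changes sign at t = 2 inside [1, 3], so split the integral there.
∫[1,2] (2*t**2 + 6*t - 20) dt = -19/3; the area of that piece is 19/3.
∫[2,3] (2*t**2 + 6*t - 20) dt = 23/3.
Total area = 19/3 + 23/3 = 14.

14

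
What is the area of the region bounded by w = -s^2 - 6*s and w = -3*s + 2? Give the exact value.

1/6

Set the curves equal: -s^2 - 6*s = -3*s + 2, so -s^2 - 3*s - 2 = 0, which factors as -(s + 1)*(s + 2) = 0. The curves meet at s = -2, -1.
On [-2, -1], w = -s^2 - 6*s is on top; that piece has area ∫[-2,-1] (-s^2 - 3*s - 2) ds = 1/6.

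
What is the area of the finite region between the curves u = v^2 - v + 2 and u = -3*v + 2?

4/3

Both boundary curves give u as a function of v, so integrate with respect to v. Setting them equal: v^2 + 2*v = 0, i.e. v*(v + 2) = 0, so they meet at v = -2, 0.
For v in [-2, 0], u = v^2 - v + 2 is on the left; area = ∫[-2,0] (-(v^2 + 2*v)) dv = 4/3.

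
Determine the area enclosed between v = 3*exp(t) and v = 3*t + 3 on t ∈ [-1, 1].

On [-1, 1], (3*exp(t)) - (3*t + 3) = -3*t + 3*exp(t) - 3 is ≥ 0 throughout, so the area is a single integral of |-3*t + 3*exp(t) - 3|.
∫[-1,1] (-3*t + 3*exp(t) - 3) dt = -6 - 3*exp(-1) + 3*exp(1).

-6 - 3*exp(-1) + 3*exp(1)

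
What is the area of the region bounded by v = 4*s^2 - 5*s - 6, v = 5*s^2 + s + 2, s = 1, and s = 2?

On [1, 2], (4*s^2 - 5*s - 6) - (5*s^2 + s + 2) = -s^2 - 6*s - 8 is ≤ 0 throughout, so the area is a single integral of |-s^2 - 6*s - 8|.
∫[1,2] (-s^2 - 6*s - 8) ds = -58/3; the area of that piece is 58/3.

58/3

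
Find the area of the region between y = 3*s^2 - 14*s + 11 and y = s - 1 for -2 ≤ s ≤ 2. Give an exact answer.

The difference (3*s^2 - 14*s + 11) - (s - 1) = 3*s^2 - 15*s + 12 changes sign at s = 1 inside [-2, 2], so split the integral there.
∫[-2,1] (3*s^2 - 15*s + 12) ds = 135/2.
∫[1,2] (3*s^2 - 15*s + 12) ds = -7/2; the area of that piece is 7/2.
Total area = 135/2 + 7/2 = 71.

71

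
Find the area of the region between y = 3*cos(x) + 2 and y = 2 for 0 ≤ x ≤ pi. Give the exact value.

6

The difference (3*cos(x) + 2) - (2) = 3*cos(x) changes sign at x = pi/2 inside [0, pi], so split the integral there.
∫[0,pi/2] (3*cos(x)) dx = 3.
∫[pi/2,pi] (3*cos(x)) dx = -3; the area of that piece is 3.
Total area = 3 + 3 = 6.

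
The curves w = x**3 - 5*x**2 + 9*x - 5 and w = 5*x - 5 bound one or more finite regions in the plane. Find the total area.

71/6

Set the curves equal: x**3 - 5*x**2 + 9*x - 5 = 5*x - 5, so x**3 - 5*x**2 + 4*x = 0, which factors as x*(x - 4)*(x - 1) = 0. The curves meet at x = 0, 1, 4.
On [0, 1], w = x**3 - 5*x**2 + 9*x - 5 is on top; that piece has area ∫[0,1] (x**3 - 5*x**2 + 4*x) dx = 7/12.
On [1, 4], w = 5*x - 5 is on top; that piece has area ∫[1,4] (-(x**3 - 5*x**2 + 4*x)) dx = 45/4.
Total enclosed area = 7/12 + 45/4 = 71/6.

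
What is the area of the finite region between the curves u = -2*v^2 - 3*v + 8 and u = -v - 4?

Both boundary curves give u as a function of v, so integrate with respect to v. Setting them equal: -2*v^2 - 2*v + 12 = 0, i.e. -2*(v - 2)*(v + 3) = 0, so they meet at v = -3, 2.
For v in [-3, 2], u = -2*v^2 - 3*v + 8 is on the right; area = ∫[-3,2] (-2*v^2 - 2*v + 12) dv = 125/3.

125/3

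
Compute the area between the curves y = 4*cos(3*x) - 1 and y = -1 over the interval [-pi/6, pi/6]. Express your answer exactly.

8/3

On [-pi/6, pi/6], (4*cos(3*x) - 1) - (-1) = 4*cos(3*x) is ≥ 0 throughout, so the area is a single integral of |4*cos(3*x)|.
∫[-pi/6,pi/6] (4*cos(3*x)) dx = 8/3.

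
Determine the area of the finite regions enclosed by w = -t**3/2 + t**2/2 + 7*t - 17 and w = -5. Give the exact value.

Set the curves equal: -t**3/2 + t**2/2 + 7*t - 17 = -5, so -t**3/2 + t**2/2 + 7*t - 12 = 0, which factors as -(t - 3)*(t - 2)*(t + 4)/2 = 0. The curves meet at t = -4, 2, 3.
On [-4, 2], w = -5 is on top; that piece has area ∫[-4,2] (-(-t**3/2 + t**2/2 + 7*t - 12)) dt = 72.
On [2, 3], w = -t**3/2 + t**2/2 + 7*t - 17 is on top; that piece has area ∫[2,3] (-t**3/2 + t**2/2 + 7*t - 12) dt = 13/24.
Total enclosed area = 72 + 13/24 = 1741/24.

1741/24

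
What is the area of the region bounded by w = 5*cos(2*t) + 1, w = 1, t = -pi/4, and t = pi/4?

5

On [-pi/4, pi/4], (5*cos(2*t) + 1) - (1) = 5*cos(2*t) is ≥ 0 throughout, so the area is a single integral of |5*cos(2*t)|.
∫[-pi/4,pi/4] (5*cos(2*t)) dt = 5.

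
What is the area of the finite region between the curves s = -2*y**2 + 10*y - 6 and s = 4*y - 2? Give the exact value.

Both boundary curves give s as a function of y, so integrate with respect to y. Setting them equal: -2*y**2 + 6*y - 4 = 0, i.e. -2*(y - 2)*(y - 1) = 0, so they meet at y = 1, 2.
For y in [1, 2], s = -2*y**2 + 10*y - 6 is on the right; area = ∫[1,2] (-2*y**2 + 6*y - 4) dy = 1/3.

1/3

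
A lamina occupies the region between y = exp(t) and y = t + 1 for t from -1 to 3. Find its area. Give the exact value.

-8 - exp(-1) + exp(3)

On [-1, 3], (exp(t)) - (t + 1) = -t + exp(t) - 1 is ≥ 0 throughout, so the area is a single integral of |-t + exp(t) - 1|.
∫[-1,3] (-t + exp(t) - 1) dt = -8 - exp(-1) + exp(3).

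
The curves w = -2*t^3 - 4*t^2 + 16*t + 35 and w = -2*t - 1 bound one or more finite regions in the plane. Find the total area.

443/3

Set the curves equal: -2*t^3 - 4*t^2 + 16*t + 35 = -2*t - 1, so -2*t^3 - 4*t^2 + 18*t + 36 = 0, which factors as -2*(t - 3)*(t + 2)*(t + 3) = 0. The curves meet at t = -3, -2, 3.
On [-3, -2], w = -2*t - 1 is on top; that piece has area ∫[-3,-2] (-(-2*t^3 - 4*t^2 + 18*t + 36)) dt = 11/6.
On [-2, 3], w = -2*t^3 - 4*t^2 + 16*t + 35 is on top; that piece has area ∫[-2,3] (-2*t^3 - 4*t^2 + 18*t + 36) dt = 875/6.
Total enclosed area = 11/6 + 875/6 = 443/3.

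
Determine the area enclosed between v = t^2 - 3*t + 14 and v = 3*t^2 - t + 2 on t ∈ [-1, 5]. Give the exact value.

90

The difference (t^2 - 3*t + 14) - (3*t^2 - t + 2) = -2*t^2 - 2*t + 12 changes sign at t = 2 inside [-1, 5], so split the integral there.
∫[-1,2] (-2*t^2 - 2*t + 12) dt = 27.
∫[2,5] (-2*t^2 - 2*t + 12) dt = -63; the area of that piece is 63.
Total area = 27 + 63 = 90.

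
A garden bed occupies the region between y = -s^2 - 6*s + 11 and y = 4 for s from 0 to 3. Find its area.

The difference (-s^2 - 6*s + 11) - (4) = -s^2 - 6*s + 7 changes sign at s = 1 inside [0, 3], so split the integral there.
∫[0,1] (-s^2 - 6*s + 7) ds = 11/3.
∫[1,3] (-s^2 - 6*s + 7) ds = -56/3; the area of that piece is 56/3.
Total area = 11/3 + 56/3 = 67/3.

67/3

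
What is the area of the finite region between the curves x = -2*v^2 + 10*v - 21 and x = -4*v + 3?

1/3

Both boundary curves give x as a function of v, so integrate with respect to v. Setting them equal: -2*v^2 + 14*v - 24 = 0, i.e. -2*(v - 4)*(v - 3) = 0, so they meet at v = 3, 4.
For v in [3, 4], x = -2*v^2 + 10*v - 21 is on the right; area = ∫[3,4] (-2*v^2 + 14*v - 24) dv = 1/3.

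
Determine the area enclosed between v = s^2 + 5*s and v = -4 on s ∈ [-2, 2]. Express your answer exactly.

The difference (s^2 + 5*s) - (-4) = s^2 + 5*s + 4 changes sign at s = -1 inside [-2, 2], so split the integral there.
∫[-2,-1] (s^2 + 5*s + 4) ds = -7/6; the area of that piece is 7/6.
∫[-1,2] (s^2 + 5*s + 4) ds = 45/2.
Total area = 7/6 + 45/2 = 71/3.

71/3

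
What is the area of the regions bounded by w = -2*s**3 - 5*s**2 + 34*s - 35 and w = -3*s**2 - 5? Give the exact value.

Set the curves equal: -2*s**3 - 5*s**2 + 34*s - 35 = -3*s**2 - 5, so -2*s**3 - 2*s**2 + 34*s - 30 = 0, which factors as -2*(s - 3)*(s - 1)*(s + 5) = 0. The curves meet at s = -5, 1, 3.
On [-5, 1], w = -3*s**2 - 5 is on top; that piece has area ∫[-5,1] (-(-2*s**3 - 2*s**2 + 34*s - 30)) ds = 360.
On [1, 3], w = -2*s**3 - 5*s**2 + 34*s - 35 is on top; that piece has area ∫[1,3] (-2*s**3 - 2*s**2 + 34*s - 30) ds = 56/3.
Total enclosed area = 360 + 56/3 = 1136/3.

1136/3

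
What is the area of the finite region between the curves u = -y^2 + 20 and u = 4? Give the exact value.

Both boundary curves give u as a function of y, so integrate with respect to y. Setting them equal: -y^2 + 16 = 0, i.e. -(y - 4)*(y + 4) = 0, so they meet at y = -4, 4.
For y in [-4, 4], u = -y^2 + 20 is on the right; area = ∫[-4,4] (-y^2 + 16) dy = 256/3.

256/3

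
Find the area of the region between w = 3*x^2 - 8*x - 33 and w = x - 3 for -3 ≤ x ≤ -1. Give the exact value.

The difference (3*x^2 - 8*x - 33) - (x - 3) = 3*x^2 - 9*x - 30 changes sign at x = -2 inside [-3, -1], so split the integral there.
∫[-3,-2] (3*x^2 - 9*x - 30) dx = 23/2.
∫[-2,-1] (3*x^2 - 9*x - 30) dx = -19/2; the area of that piece is 19/2.
Total area = 23/2 + 19/2 = 21.

21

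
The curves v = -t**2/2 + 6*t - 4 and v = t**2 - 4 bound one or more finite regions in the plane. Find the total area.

Set the curves equal: -t**2/2 + 6*t - 4 = t**2 - 4, so -3*t**2/2 + 6*t = 0, which factors as -3*t*(t - 4)/2 = 0. The curves meet at t = 0, 4.
On [0, 4], v = -t**2/2 + 6*t - 4 is on top; that piece has area ∫[0,4] (-3*t**2/2 + 6*t) dt = 16.

16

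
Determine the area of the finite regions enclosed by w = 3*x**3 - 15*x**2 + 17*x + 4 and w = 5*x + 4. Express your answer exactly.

71/2

Set the curves equal: 3*x**3 - 15*x**2 + 17*x + 4 = 5*x + 4, so 3*x**3 - 15*x**2 + 12*x = 0, which factors as 3*x*(x - 4)*(x - 1) = 0. The curves meet at x = 0, 1, 4.
On [0, 1], w = 3*x**3 - 15*x**2 + 17*x + 4 is on top; that piece has area ∫[0,1] (3*x**3 - 15*x**2 + 12*x) dx = 7/4.
On [1, 4], w = 5*x + 4 is on top; that piece has area ∫[1,4] (-(3*x**3 - 15*x**2 + 12*x)) dx = 135/4.
Total enclosed area = 7/4 + 135/4 = 71/2.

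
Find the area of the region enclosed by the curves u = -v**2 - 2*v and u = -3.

Both boundary curves give u as a function of v, so integrate with respect to v. Setting them equal: -v**2 - 2*v + 3 = 0, i.e. -(v - 1)*(v + 3) = 0, so they meet at v = -3, 1.
For v in [-3, 1], u = -v**2 - 2*v is on the right; area = ∫[-3,1] (-v**2 - 2*v + 3) dv = 32/3.

32/3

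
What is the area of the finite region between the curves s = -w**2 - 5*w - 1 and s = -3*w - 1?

4/3

Both boundary curves give s as a function of w, so integrate with respect to w. Setting them equal: -w**2 - 2*w = 0, i.e. -w*(w + 2) = 0, so they meet at w = -2, 0.
For w in [-2, 0], s = -w**2 - 5*w - 1 is on the right; area = ∫[-2,0] (-w**2 - 2*w) dw = 4/3.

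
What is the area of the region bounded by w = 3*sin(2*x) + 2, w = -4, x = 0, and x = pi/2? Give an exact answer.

3 + 3*pi

On [0, pi/2], (3*sin(2*x) + 2) - (-4) = 3*sin(2*x) + 6 is ≥ 0 throughout, so the area is a single integral of |3*sin(2*x) + 6|.
∫[0,pi/2] (3*sin(2*x) + 6) dx = 3 + 3*pi.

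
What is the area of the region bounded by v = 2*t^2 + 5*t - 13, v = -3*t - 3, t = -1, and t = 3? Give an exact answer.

48

The difference (2*t^2 + 5*t - 13) - (-3*t - 3) = 2*t^2 + 8*t - 10 changes sign at t = 1 inside [-1, 3], so split the integral there.
∫[-1,1] (2*t^2 + 8*t - 10) dt = -56/3; the area of that piece is 56/3.
∫[1,3] (2*t^2 + 8*t - 10) dt = 88/3.
Total area = 56/3 + 88/3 = 48.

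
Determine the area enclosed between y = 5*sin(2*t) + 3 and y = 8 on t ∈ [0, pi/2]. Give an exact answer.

-5 + 5*pi/2

On [0, pi/2], (5*sin(2*t) + 3) - (8) = 5*sin(2*t) - 5 is ≤ 0 throughout, so the area is a single integral of |5*sin(2*t) - 5|.
∫[0,pi/2] (5*sin(2*t) - 5) dt = 5 - 5*pi/2; the area of that piece is -5 + 5*pi/2.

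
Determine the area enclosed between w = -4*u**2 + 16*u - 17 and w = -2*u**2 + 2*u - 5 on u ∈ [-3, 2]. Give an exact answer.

The difference (-4*u**2 + 16*u - 17) - (-2*u**2 + 2*u - 5) = -2*u**2 + 14*u - 12 changes sign at u = 1 inside [-3, 2], so split the integral there.
∫[-3,1] (-2*u**2 + 14*u - 12) du = -368/3; the area of that piece is 368/3.
∫[1,2] (-2*u**2 + 14*u - 12) du = 13/3.
Total area = 368/3 + 13/3 = 127.

127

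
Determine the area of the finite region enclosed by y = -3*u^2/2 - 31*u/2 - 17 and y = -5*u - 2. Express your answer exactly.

Set the curves equal: -3*u^2/2 - 31*u/2 - 17 = -5*u - 2, so -3*u^2/2 - 21*u/2 - 15 = 0, which factors as -3*(u + 2)*(u + 5)/2 = 0. The curves meet at u = -5, -2.
On [-5, -2], y = -3*u^2/2 - 31*u/2 - 17 is on top; that piece has area ∫[-5,-2] (-3*u^2/2 - 21*u/2 - 15) du = 27/4.

27/4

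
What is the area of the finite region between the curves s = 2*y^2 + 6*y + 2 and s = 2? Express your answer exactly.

9

Both boundary curves give s as a function of y, so integrate with respect to y. Setting them equal: 2*y^2 + 6*y = 0, i.e. 2*y*(y + 3) = 0, so they meet at y = -3, 0.
For y in [-3, 0], s = 2*y^2 + 6*y + 2 is on the left; area = ∫[-3,0] (-(2*y^2 + 6*y)) dy = 9.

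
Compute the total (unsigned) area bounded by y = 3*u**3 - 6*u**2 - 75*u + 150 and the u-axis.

The curve meets the u-axis where 3*u**3 - 6*u**2 - 75*u + 150 = 0, i.e. 3*(u - 5)*(u - 2)*(u + 5) = 0, at u = -5, 2, 5.
On [-5, 2] the curve lies above the axis; ∫[-5,2] (3*u**3 - 6*u**2 - 75*u + 150) du = 4459/4, giving area 4459/4.
On [2, 5] the curve lies below the axis; ∫[2,5] (3*u**3 - 6*u**2 - 75*u + 150) du = -459/4, giving area 459/4.
Total area = 4459/4 + 459/4 = 2459/2.

2459/2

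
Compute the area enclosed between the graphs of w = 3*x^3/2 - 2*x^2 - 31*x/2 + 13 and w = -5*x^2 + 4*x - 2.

Set the curves equal: 3*x^3/2 - 2*x^2 - 31*x/2 + 13 = -5*x^2 + 4*x - 2, so 3*x^3/2 + 3*x^2 - 39*x/2 + 15 = 0, which factors as 3*(x - 2)*(x - 1)*(x + 5)/2 = 0. The curves meet at x = -5, 1, 2.
On [-5, 1], w = 3*x^3/2 - 2*x^2 - 31*x/2 + 13 is on top; that piece has area ∫[-5,1] (3*x^3/2 + 3*x^2 - 39*x/2 + 15) dx = 216.
On [1, 2], w = -5*x^2 + 4*x - 2 is on top; that piece has area ∫[1,2] (-(3*x^3/2 + 3*x^2 - 39*x/2 + 15)) dx = 13/8.
Total enclosed area = 216 + 13/8 = 1741/8.

1741/8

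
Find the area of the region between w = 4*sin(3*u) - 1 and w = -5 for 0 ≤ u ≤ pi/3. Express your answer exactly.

8/3 + 4*pi/3

On [0, pi/3], (4*sin(3*u) - 1) - (-5) = 4*sin(3*u) + 4 is ≥ 0 throughout, so the area is a single integral of |4*sin(3*u) + 4|.
∫[0,pi/3] (4*sin(3*u) + 4) du = 8/3 + 4*pi/3.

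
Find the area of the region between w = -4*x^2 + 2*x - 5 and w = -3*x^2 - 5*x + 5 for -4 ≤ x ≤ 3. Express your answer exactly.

763/6

The difference (-4*x^2 + 2*x - 5) - (-3*x^2 - 5*x + 5) = -x^2 + 7*x - 10 changes sign at x = 2 inside [-4, 3], so split the integral there.
∫[-4,2] (-x^2 + 7*x - 10) dx = -126; the area of that piece is 126.
∫[2,3] (-x^2 + 7*x - 10) dx = 7/6.
Total area = 126 + 7/6 = 763/6.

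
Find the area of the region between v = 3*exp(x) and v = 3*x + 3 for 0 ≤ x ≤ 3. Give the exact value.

-51/2 + 3*exp(3)

On [0, 3], (3*exp(x)) - (3*x + 3) = -3*x + 3*exp(x) - 3 is ≥ 0 throughout, so the area is a single integral of |-3*x + 3*exp(x) - 3|.
∫[0,3] (-3*x + 3*exp(x) - 3) dx = -51/2 + 3*exp(3).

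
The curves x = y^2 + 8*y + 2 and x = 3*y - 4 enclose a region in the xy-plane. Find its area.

Both boundary curves give x as a function of y, so integrate with respect to y. Setting them equal: y^2 + 5*y + 6 = 0, i.e. (y + 2)*(y + 3) = 0, so they meet at y = -3, -2.
For y in [-3, -2], x = y^2 + 8*y + 2 is on the left; area = ∫[-3,-2] (-(y^2 + 5*y + 6)) dy = 1/6.

1/6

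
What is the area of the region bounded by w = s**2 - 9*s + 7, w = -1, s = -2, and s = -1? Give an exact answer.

143/6

On [-2, -1], (s**2 - 9*s + 7) - (-1) = s**2 - 9*s + 8 is ≥ 0 throughout, so the area is a single integral of |s**2 - 9*s + 8|.
∫[-2,-1] (s**2 - 9*s + 8) ds = 143/6.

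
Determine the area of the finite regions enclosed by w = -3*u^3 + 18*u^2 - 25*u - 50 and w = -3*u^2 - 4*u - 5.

148

Set the curves equal: -3*u^3 + 18*u^2 - 25*u - 50 = -3*u^2 - 4*u - 5, so -3*u^3 + 21*u^2 - 21*u - 45 = 0, which factors as -3*(u - 5)*(u - 3)*(u + 1) = 0. The curves meet at u = -1, 3, 5.
On [-1, 3], w = -3*u^2 - 4*u - 5 is on top; that piece has area ∫[-1,3] (-(-3*u^3 + 21*u^2 - 21*u - 45)) du = 128.
On [3, 5], w = -3*u^3 + 18*u^2 - 25*u - 50 is on top; that piece has area ∫[3,5] (-3*u^3 + 21*u^2 - 21*u - 45) du = 20.
Total enclosed area = 128 + 20 = 148.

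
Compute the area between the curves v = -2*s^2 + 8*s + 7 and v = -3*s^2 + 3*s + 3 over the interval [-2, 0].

3

The difference (-2*s^2 + 8*s + 7) - (-3*s^2 + 3*s + 3) = s^2 + 5*s + 4 changes sign at s = -1 inside [-2, 0], so split the integral there.
∫[-2,-1] (s^2 + 5*s + 4) ds = -7/6; the area of that piece is 7/6.
∫[-1,0] (s^2 + 5*s + 4) ds = 11/6.
Total area = 7/6 + 11/6 = 3.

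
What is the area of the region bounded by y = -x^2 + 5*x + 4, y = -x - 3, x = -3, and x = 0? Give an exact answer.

67/3

The difference (-x^2 + 5*x + 4) - (-x - 3) = -x^2 + 6*x + 7 changes sign at x = -1 inside [-3, 0], so split the integral there.
∫[-3,-1] (-x^2 + 6*x + 7) dx = -56/3; the area of that piece is 56/3.
∫[-1,0] (-x^2 + 6*x + 7) dx = 11/3.
Total area = 56/3 + 11/3 = 67/3.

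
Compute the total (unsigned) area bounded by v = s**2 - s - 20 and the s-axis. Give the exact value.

The curve meets the s-axis where s**2 - s - 20 = 0, i.e. (s - 5)*(s + 4) = 0, at s = -4, 5.
On [-4, 5] the curve lies below the axis; ∫[-4,5] (s**2 - s - 20) ds = -243/2, giving area 243/2.

243/2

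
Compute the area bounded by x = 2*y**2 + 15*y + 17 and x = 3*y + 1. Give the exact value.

8/3

Both boundary curves give x as a function of y, so integrate with respect to y. Setting them equal: 2*y**2 + 12*y + 16 = 0, i.e. 2*(y + 2)*(y + 4) = 0, so they meet at y = -4, -2.
For y in [-4, -2], x = 2*y**2 + 15*y + 17 is on the left; area = ∫[-4,-2] (-(2*y**2 + 12*y + 16)) dy = 8/3.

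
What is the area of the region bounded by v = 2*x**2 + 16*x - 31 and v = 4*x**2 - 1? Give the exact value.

8/3

Set the curves equal: 2*x**2 + 16*x - 31 = 4*x**2 - 1, so -2*x**2 + 16*x - 30 = 0, which factors as -2*(x - 5)*(x - 3) = 0. The curves meet at x = 3, 5.
On [3, 5], v = 2*x**2 + 16*x - 31 is on top; that piece has area ∫[3,5] (-2*x**2 + 16*x - 30) dx = 8/3.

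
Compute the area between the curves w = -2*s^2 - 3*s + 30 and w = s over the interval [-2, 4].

376/3

The difference (-2*s^2 - 3*s + 30) - (s) = -2*s^2 - 4*s + 30 changes sign at s = 3 inside [-2, 4], so split the integral there.
∫[-2,3] (-2*s^2 - 4*s + 30) ds = 350/3.
∫[3,4] (-2*s^2 - 4*s + 30) ds = -26/3; the area of that piece is 26/3.
Total area = 350/3 + 26/3 = 376/3.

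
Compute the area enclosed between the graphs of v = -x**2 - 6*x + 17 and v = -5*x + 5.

Set the curves equal: -x**2 - 6*x + 17 = -5*x + 5, so -x**2 - x + 12 = 0, which factors as -(x - 3)*(x + 4) = 0. The curves meet at x = -4, 3.
On [-4, 3], v = -x**2 - 6*x + 17 is on top; that piece has area ∫[-4,3] (-x**2 - x + 12) dx = 343/6.

343/6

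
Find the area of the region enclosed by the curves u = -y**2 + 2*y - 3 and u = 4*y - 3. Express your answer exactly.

4/3

Both boundary curves give u as a function of y, so integrate with respect to y. Setting them equal: -y**2 - 2*y = 0, i.e. -y*(y + 2) = 0, so they meet at y = -2, 0.
For y in [-2, 0], u = -y**2 + 2*y - 3 is on the right; area = ∫[-2,0] (-y**2 - 2*y) dy = 4/3.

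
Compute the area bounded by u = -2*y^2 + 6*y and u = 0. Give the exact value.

9

Both boundary curves give u as a function of y, so integrate with respect to y. Setting them equal: -2*y^2 + 6*y = 0, i.e. -2*y*(y - 3) = 0, so they meet at y = 0, 3.
For y in [0, 3], u = -2*y^2 + 6*y is on the right; area = ∫[0,3] (-2*y^2 + 6*y) dy = 9.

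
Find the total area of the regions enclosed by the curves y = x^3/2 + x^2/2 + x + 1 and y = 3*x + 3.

71/12

Set the curves equal: x^3/2 + x^2/2 + x + 1 = 3*x + 3, so x^3/2 + x^2/2 - 2*x - 2 = 0, which factors as (x - 2)*(x + 1)*(x + 2)/2 = 0. The curves meet at x = -2, -1, 2.
On [-2, -1], y = x^3/2 + x^2/2 + x + 1 is on top; that piece has area ∫[-2,-1] (x^3/2 + x^2/2 - 2*x - 2) dx = 7/24.
On [-1, 2], y = 3*x + 3 is on top; that piece has area ∫[-1,2] (-(x^3/2 + x^2/2 - 2*x - 2)) dx = 45/8.
Total enclosed area = 7/24 + 45/8 = 71/12.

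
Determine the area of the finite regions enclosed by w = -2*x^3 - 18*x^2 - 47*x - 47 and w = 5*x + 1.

1

Set the curves equal: -2*x^3 - 18*x^2 - 47*x - 47 = 5*x + 1, so -2*x^3 - 18*x^2 - 52*x - 48 = 0, which factors as -2*(x + 2)*(x + 3)*(x + 4) = 0. The curves meet at x = -4, -3, -2.
On [-4, -3], w = 5*x + 1 is on top; that piece has area ∫[-4,-3] (-(-2*x^3 - 18*x^2 - 52*x - 48)) dx = 1/2.
On [-3, -2], w = -2*x^3 - 18*x^2 - 47*x - 47 is on top; that piece has area ∫[-3,-2] (-2*x^3 - 18*x^2 - 52*x - 48) dx = 1/2.
Total enclosed area = 1/2 + 1/2 = 1.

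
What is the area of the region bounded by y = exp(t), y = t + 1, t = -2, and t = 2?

-4 - exp(-2) + exp(2)

On [-2, 2], (exp(t)) - (t + 1) = -t + exp(t) - 1 is ≥ 0 throughout, so the area is a single integral of |-t + exp(t) - 1|.
∫[-2,2] (-t + exp(t) - 1) dt = -4 - exp(-2) + exp(2).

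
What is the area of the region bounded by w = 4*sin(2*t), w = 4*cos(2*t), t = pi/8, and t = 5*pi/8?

4*sqrt(2)

On [pi/8, 5*pi/8], (4*sin(2*t)) - (4*cos(2*t)) = 4*sin(2*t) - 4*cos(2*t) is ≥ 0 throughout, so the area is a single integral of |4*sin(2*t) - 4*cos(2*t)|.
∫[pi/8,5*pi/8] (4*sin(2*t) - 4*cos(2*t)) dt = 4*sqrt(2).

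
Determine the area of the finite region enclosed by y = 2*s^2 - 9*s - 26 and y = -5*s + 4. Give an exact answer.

Set the curves equal: 2*s^2 - 9*s - 26 = -5*s + 4, so 2*s^2 - 4*s - 30 = 0, which factors as 2*(s - 5)*(s + 3) = 0. The curves meet at s = -3, 5.
On [-3, 5], y = -5*s + 4 is on top; that piece has area ∫[-3,5] (-(2*s^2 - 4*s - 30)) ds = 512/3.

512/3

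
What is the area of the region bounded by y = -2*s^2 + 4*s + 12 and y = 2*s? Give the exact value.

125/3

Set the curves equal: -2*s^2 + 4*s + 12 = 2*s, so -2*s^2 + 2*s + 12 = 0, which factors as -2*(s - 3)*(s + 2) = 0. The curves meet at s = -2, 3.
On [-2, 3], y = -2*s^2 + 4*s + 12 is on top; that piece has area ∫[-2,3] (-2*s^2 + 2*s + 12) ds = 125/3.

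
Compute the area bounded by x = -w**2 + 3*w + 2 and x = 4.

Both boundary curves give x as a function of w, so integrate with respect to w. Setting them equal: -w**2 + 3*w - 2 = 0, i.e. -(w - 2)*(w - 1) = 0, so they meet at w = 1, 2.
For w in [1, 2], x = -w**2 + 3*w + 2 is on the right; area = ∫[1,2] (-w**2 + 3*w - 2) dw = 1/6.

1/6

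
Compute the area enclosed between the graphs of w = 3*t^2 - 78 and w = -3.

Set the curves equal: 3*t^2 - 78 = -3, so 3*t^2 - 75 = 0, which factors as 3*(t - 5)*(t + 5) = 0. The curves meet at t = -5, 5.
On [-5, 5], w = -3 is on top; that piece has area ∫[-5,5] (-(3*t^2 - 75)) dt = 500.

500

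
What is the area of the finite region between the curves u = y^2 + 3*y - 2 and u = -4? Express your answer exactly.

1/6

Both boundary curves give u as a function of y, so integrate with respect to y. Setting them equal: y^2 + 3*y + 2 = 0, i.e. (y + 1)*(y + 2) = 0, so they meet at y = -2, -1.
For y in [-2, -1], u = y^2 + 3*y - 2 is on the left; area = ∫[-2,-1] (-(y^2 + 3*y + 2)) dy = 1/6.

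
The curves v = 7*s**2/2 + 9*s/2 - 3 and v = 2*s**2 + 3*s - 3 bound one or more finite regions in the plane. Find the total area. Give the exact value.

Set the curves equal: 7*s**2/2 + 9*s/2 - 3 = 2*s**2 + 3*s - 3, so 3*s**2/2 + 3*s/2 = 0, which factors as 3*s*(s + 1)/2 = 0. The curves meet at s = -1, 0.
On [-1, 0], v = 2*s**2 + 3*s - 3 is on top; that piece has area ∫[-1,0] (-(3*s**2/2 + 3*s/2)) ds = 1/4.

1/4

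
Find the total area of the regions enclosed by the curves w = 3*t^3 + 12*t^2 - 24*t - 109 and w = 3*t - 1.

Set the curves equal: 3*t^3 + 12*t^2 - 24*t - 109 = 3*t - 1, so 3*t^3 + 12*t^2 - 27*t - 108 = 0, which factors as 3*(t - 3)*(t + 3)*(t + 4) = 0. The curves meet at t = -4, -3, 3.
On [-4, -3], w = 3*t^3 + 12*t^2 - 24*t - 109 is on top; that piece has area ∫[-4,-3] (3*t^3 + 12*t^2 - 27*t - 108) dt = 13/4.
On [-3, 3], w = 3*t - 1 is on top; that piece has area ∫[-3,3] (-(3*t^3 + 12*t^2 - 27*t - 108)) dt = 432.
Total enclosed area = 13/4 + 432 = 1741/4.

1741/4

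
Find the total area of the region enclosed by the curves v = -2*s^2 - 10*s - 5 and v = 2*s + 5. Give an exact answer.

Set the curves equal: -2*s^2 - 10*s - 5 = 2*s + 5, so -2*s^2 - 12*s - 10 = 0, which factors as -2*(s + 1)*(s + 5) = 0. The curves meet at s = -5, -1.
On [-5, -1], v = -2*s^2 - 10*s - 5 is on top; that piece has area ∫[-5,-1] (-2*s^2 - 12*s - 10) ds = 64/3.

64/3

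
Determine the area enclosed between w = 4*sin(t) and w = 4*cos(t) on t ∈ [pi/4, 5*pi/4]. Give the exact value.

On [pi/4, 5*pi/4], (4*sin(t)) - (4*cos(t)) = 4*sin(t) - 4*cos(t) is ≥ 0 throughout, so the area is a single integral of |4*sin(t) - 4*cos(t)|.
∫[pi/4,5*pi/4] (4*sin(t) - 4*cos(t)) dt = 8*sqrt(2).

8*sqrt(2)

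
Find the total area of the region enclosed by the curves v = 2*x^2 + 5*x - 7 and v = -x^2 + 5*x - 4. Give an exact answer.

4

Set the curves equal: 2*x^2 + 5*x - 7 = -x^2 + 5*x - 4, so 3*x^2 - 3 = 0, which factors as 3*(x - 1)*(x + 1) = 0. The curves meet at x = -1, 1.
On [-1, 1], v = -x^2 + 5*x - 4 is on top; that piece has area ∫[-1,1] (-(3*x^2 - 3)) dx = 4.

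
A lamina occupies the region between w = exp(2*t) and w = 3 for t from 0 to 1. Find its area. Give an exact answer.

The difference (exp(2*t)) - (3) = exp(2*t) - 3 changes sign at t = log(3)/2 inside [0, 1], so split the integral there.
∫[0,log(3)/2] (exp(2*t) - 3) dt = 1 - 3*log(3)/2; the area of that piece is -1 + 3*log(3)/2.
∫[log(3)/2,1] (exp(2*t) - 3) dt = -9/2 + 3*log(3)/2 + exp(2)/2.
Total area = (-1 + 3*log(3)/2) + (-9/2 + 3*log(3)/2 + exp(2)/2) = -11/2 + 3*log(3) + exp(2)/2.

-11/2 + 3*log(3) + exp(2)/2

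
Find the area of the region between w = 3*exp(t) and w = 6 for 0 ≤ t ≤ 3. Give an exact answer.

-27 + 12*log(2) + 3*exp(3)

The difference (3*exp(t)) - (6) = 3*exp(t) - 6 changes sign at t = log(2) inside [0, 3], so split the integral there.
∫[0,log(2)] (3*exp(t) - 6) dt = 3 - log(64); the area of that piece is -3 + log(64).
∫[log(2),3] (3*exp(t) - 6) dt = -24 + 6*log(2) + 3*exp(3).
Total area = (-3 + log(64)) + (-24 + 6*log(2) + 3*exp(3)) = -27 + 12*log(2) + 3*exp(3).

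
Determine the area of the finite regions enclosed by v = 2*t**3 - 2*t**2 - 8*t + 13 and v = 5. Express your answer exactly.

Set the curves equal: 2*t**3 - 2*t**2 - 8*t + 13 = 5, so 2*t**3 - 2*t**2 - 8*t + 8 = 0, which factors as 2*(t - 2)*(t - 1)*(t + 2) = 0. The curves meet at t = -2, 1, 2.
On [-2, 1], v = 2*t**3 - 2*t**2 - 8*t + 13 is on top; that piece has area ∫[-2,1] (2*t**3 - 2*t**2 - 8*t + 8) dt = 45/2.
On [1, 2], v = 5 is on top; that piece has area ∫[1,2] (-(2*t**3 - 2*t**2 - 8*t + 8)) dt = 7/6.
Total enclosed area = 45/2 + 7/6 = 71/3.

71/3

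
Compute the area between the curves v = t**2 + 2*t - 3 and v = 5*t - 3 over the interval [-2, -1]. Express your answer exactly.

41/6

On [-2, -1], (t**2 + 2*t - 3) - (5*t - 3) = t**2 - 3*t is ≥ 0 throughout, so the area is a single integral of |t**2 - 3*t|.
∫[-2,-1] (t**2 - 3*t) dt = 41/6.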